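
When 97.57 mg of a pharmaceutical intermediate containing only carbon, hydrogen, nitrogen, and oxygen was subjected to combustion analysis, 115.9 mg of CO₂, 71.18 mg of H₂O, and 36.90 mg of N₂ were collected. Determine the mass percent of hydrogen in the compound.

mol C = 0.1159 g CO₂ ÷ 44.009 g/mol = 0.0026336 mol
mol H = 2 × 0.07118 g H₂O ÷ 18.015 g/mol = 0.0079023 mol
mol N = 2 × 0.03690 g N₂ ÷ 28.014 g/mol = 0.0026344 mol
mass O = 0.09757 − (0.031632 + 0.0079655 + 0.036900) = 0.021073 g → mol O = 0.021073 ÷ 15.999 = 0.0013171 mol
mass % H = 0.0079655 g ÷ 0.09757 g × 100%

8.16%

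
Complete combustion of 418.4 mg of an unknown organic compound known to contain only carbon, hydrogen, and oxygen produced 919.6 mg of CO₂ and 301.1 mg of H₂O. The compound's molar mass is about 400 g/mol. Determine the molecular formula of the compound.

mol C = 0.9196 g CO₂ ÷ 44.009 g/mol = 0.020896 mol
mol H = 2 × 0.3011 g H₂O ÷ 18.015 g/mol = 0.033428 mol
mass O = 0.4184 − (0.25098 + 0.033695) = 0.13373 g → mol O = 0.13373 ÷ 15.999 = 0.0083584 mol
Divide by the smallest (0.0083584 mol): C 2.500, H 3.999, O 1.000
Multiplying each by 2 gives whole numbers: C 5.00, H 8.00, O 2.00
Empirical formula: C5H8O2
Empirical-formula mass = 100.12 g/mol; 400 ÷ 100.12 ≈ 4, so the molecular formula is C20H32O8.

C20H32O8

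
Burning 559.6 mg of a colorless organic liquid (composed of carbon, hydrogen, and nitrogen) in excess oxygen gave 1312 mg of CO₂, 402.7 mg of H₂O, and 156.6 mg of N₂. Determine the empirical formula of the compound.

mol C = 1.312 g CO₂ ÷ 44.009 g/mol = 0.029812 mol
mol H = 2 × 0.4027 g H₂O ÷ 18.015 g/mol = 0.044707 mol
mol N = 2 × 0.1566 g N₂ ÷ 28.014 g/mol = 0.011180 mol
Divide by the smallest (0.011180 mol): C 2.667, H 3.999, N 1.000
Multiplying each by 3 gives whole numbers: C 8.00, H 12.00, N 3.00

C8H12N3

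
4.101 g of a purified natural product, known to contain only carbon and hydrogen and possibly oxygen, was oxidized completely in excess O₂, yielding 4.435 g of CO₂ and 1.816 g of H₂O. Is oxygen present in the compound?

yes

mol C = 4.435 g CO₂ ÷ 44.009 g/mol = 0.10077 mol
mol H = 2 × 1.816 g H₂O ÷ 18.015 g/mol = 0.20161 mol
C and H account for only 1.4136 g of the 4.101 g sample; the remaining 2.6874 g must be oxygen.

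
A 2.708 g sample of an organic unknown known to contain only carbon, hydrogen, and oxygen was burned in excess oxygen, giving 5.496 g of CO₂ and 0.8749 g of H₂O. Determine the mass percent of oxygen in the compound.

mol C = 5.496 g CO₂ ÷ 44.009 g/mol = 0.12488 mol
mol H = 2 × 0.8749 g H₂O ÷ 18.015 g/mol = 0.097130 mol
mass O = 2.708 − (1.5000 + 0.097907) = 1.1101 g → mol O = 1.1101 ÷ 15.999 = 0.069387 mol
mass % O = 1.1101 g ÷ 2.708 g × 100%

40.99%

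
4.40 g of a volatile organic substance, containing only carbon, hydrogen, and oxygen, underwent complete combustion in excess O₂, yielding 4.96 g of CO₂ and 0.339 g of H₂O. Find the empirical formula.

C3HO5

mol C = 4.96 g CO₂ ÷ 44.009 g/mol = 0.1127 mol
mol H = 2 × 0.339 g H₂O ÷ 18.015 g/mol = 0.03764 mol
mass O = 4.40 − (1.354 + 0.03794) = 3.008 g → mol O = 3.008 ÷ 15.999 = 0.1880 mol
Divide by the smallest (0.03764 mol): C 2.995, H 1.000, O 4.996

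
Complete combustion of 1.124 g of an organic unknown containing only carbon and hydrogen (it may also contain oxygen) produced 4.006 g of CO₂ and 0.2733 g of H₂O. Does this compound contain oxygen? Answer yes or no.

no

mol C = 4.006 g CO₂ ÷ 44.009 g/mol = 0.091027 mol
mol H = 2 × 0.2733 g H₂O ÷ 18.015 g/mol = 0.030341 mol
C and H together account for 1.1239 g — essentially the entire 1.124 g sample — so the compound contains no oxygen.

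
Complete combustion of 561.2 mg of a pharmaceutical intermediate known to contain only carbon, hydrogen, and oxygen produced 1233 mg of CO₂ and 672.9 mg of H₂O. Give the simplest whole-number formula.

C3H8O

mol C = 1.233 g CO₂ ÷ 44.009 g/mol = 0.028017 mol
mol H = 2 × 0.6729 g H₂O ÷ 18.015 g/mol = 0.074704 mol
mass O = 0.5612 − (0.33651 + 0.075302) = 0.14939 g → mol O = 0.14939 ÷ 15.999 = 0.0093372 mol
Divide by the smallest (0.0093372 mol): C 3.001, H 8.001, O 1.000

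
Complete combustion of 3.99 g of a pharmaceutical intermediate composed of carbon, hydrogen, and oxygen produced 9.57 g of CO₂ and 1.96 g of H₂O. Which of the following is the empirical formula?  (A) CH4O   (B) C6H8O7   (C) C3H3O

(C) C3H3O

mol C = 9.57 g CO₂ ÷ 44.009 g/mol = 0.2175 mol
mol H = 2 × 1.96 g H₂O ÷ 18.015 g/mol = 0.2176 mol
mass O = 3.99 − (2.612 + 0.2193) = 1.159 g → mol O = 1.159 ÷ 15.999 = 0.07243 mol
Divide by the smallest (0.07243 mol): C 3.002, H 3.004, O 1.000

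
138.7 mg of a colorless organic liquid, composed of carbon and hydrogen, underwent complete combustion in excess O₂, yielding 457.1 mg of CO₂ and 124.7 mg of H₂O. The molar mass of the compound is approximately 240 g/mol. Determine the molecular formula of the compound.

mol C = 0.4571 g CO₂ ÷ 44.009 g/mol = 0.010387 mol
mol H = 2 × 0.1247 g H₂O ÷ 18.015 g/mol = 0.013844 mol
Divide by the smallest (0.010387 mol): C 1.000, H 1.333
Multiplying each by 3 gives whole numbers: C 3.00, H 4.00
Empirical formula: C3H4
Empirical-formula mass = 40.06 g/mol; 240 ÷ 40.06 ≈ 6, so the molecular formula is C18H24.

C18H24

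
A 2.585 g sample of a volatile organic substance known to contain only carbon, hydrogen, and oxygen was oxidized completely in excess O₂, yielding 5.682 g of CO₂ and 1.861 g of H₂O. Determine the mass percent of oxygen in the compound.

mol C = 5.682 g CO₂ ÷ 44.009 g/mol = 0.12911 mol
mol H = 2 × 1.861 g H₂O ÷ 18.015 g/mol = 0.20661 mol
mass O = 2.585 − (1.5507 + 0.20826) = 0.82600 g → mol O = 0.82600 ÷ 15.999 = 0.051628 mol
mass % O = 0.82600 g ÷ 2.585 g × 100%

31.95%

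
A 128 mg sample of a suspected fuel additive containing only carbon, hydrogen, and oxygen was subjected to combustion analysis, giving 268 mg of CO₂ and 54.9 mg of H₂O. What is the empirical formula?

C2H2O

mol C = 0.268 g CO₂ ÷ 44.009 g/mol = 0.006090 mol
mol H = 2 × 0.0549 g H₂O ÷ 18.015 g/mol = 0.006095 mol
mass O = 0.128 − (0.07314 + 0.006144) = 0.04871 g → mol O = 0.04871 ÷ 15.999 = 0.003045 mol
Divide by the smallest (0.003045 mol): C 2.000, H 2.002, O 1.000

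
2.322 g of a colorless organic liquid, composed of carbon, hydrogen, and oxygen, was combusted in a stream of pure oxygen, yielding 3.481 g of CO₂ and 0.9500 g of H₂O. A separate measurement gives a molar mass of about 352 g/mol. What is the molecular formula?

C12H16O12

mol C = 3.481 g CO₂ ÷ 44.009 g/mol = 0.079097 mol
mol H = 2 × 0.9500 g H₂O ÷ 18.015 g/mol = 0.10547 mol
mass O = 2.322 − (0.95004 + 0.10631) = 1.2656 g → mol O = 1.2656 ÷ 15.999 = 0.079108 mol
Divide by the smallest (0.079097 mol): C 1.000, H 1.333, O 1.000
Multiplying each by 3 gives whole numbers: C 3.00, H 4.00, O 3.00
Empirical formula: C3H4O3
Empirical-formula mass = 88.06 g/mol; 352 ÷ 88.06 ≈ 4, so the molecular formula is C12H16O12.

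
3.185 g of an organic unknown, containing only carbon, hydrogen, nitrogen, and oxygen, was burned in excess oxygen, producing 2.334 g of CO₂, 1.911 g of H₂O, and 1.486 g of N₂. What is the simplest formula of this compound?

CH4N2O

mol C = 2.334 g CO₂ ÷ 44.009 g/mol = 0.053035 mol
mol H = 2 × 1.911 g H₂O ÷ 18.015 g/mol = 0.21216 mol
mol N = 2 × 1.486 g N₂ ÷ 28.014 g/mol = 0.10609 mol
mass O = 3.185 − (0.63700 + 0.21385 + 1.4860) = 0.84815 g → mol O = 0.84815 ÷ 15.999 = 0.053013 mol
Divide by the smallest (0.053013 mol): C 1.000, H 4.002, N 2.001, O 1.000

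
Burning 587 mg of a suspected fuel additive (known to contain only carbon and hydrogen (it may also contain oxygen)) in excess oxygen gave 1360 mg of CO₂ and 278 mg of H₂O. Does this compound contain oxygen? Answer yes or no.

yes

mol C = 1.36 g CO₂ ÷ 44.009 g/mol = 0.03090 mol
mol H = 2 × 0.278 g H₂O ÷ 18.015 g/mol = 0.03086 mol
C and H account for only 0.4023 g of the 0.587 g sample; the remaining 0.1847 g must be oxygen.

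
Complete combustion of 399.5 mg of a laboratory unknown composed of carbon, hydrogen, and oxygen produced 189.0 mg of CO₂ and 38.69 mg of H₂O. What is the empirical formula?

CHO5

mol C = 0.1890 g CO₂ ÷ 44.009 g/mol = 0.0042946 mol
mol H = 2 × 0.03869 g H₂O ÷ 18.015 g/mol = 0.0042953 mol
mass O = 0.3995 − (0.051582 + 0.0043297) = 0.34359 g → mol O = 0.34359 ÷ 15.999 = 0.021476 mol
Divide by the smallest (0.0042946 mol): C 1.000, H 1.000, O 5.001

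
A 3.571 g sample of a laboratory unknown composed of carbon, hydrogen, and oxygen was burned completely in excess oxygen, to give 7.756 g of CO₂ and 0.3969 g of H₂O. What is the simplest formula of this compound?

C4HO2

mol C = 7.756 g CO₂ ÷ 44.009 g/mol = 0.17624 mol
mol H = 2 × 0.3969 g H₂O ÷ 18.015 g/mol = 0.044063 mol
mass O = 3.571 − (2.1168 + 0.044416) = 1.4098 g → mol O = 1.4098 ÷ 15.999 = 0.088118 mol
Divide by the smallest (0.044063 mol): C 4.000, H 1.000, O 2.000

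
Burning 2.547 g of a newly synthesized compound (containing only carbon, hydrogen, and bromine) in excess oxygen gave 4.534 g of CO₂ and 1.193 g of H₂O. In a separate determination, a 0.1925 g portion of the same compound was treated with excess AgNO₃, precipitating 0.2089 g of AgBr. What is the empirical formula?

C7H9Br

mol C = 4.534 g CO₂ ÷ 44.009 g/mol = 0.10302 mol
mol H = 2 × 1.193 g H₂O ÷ 18.015 g/mol = 0.13245 mol
From the AgBr data: mol Br per gram of compound = (0.2089 ÷ 187.772) ÷ 0.1925 = 0.0057793 mol/g, so in the 2.547 g combustion sample mol Br = 0.014720 mol
Divide by the smallest (0.014720 mol): C 6.999, H 8.998, Br 1.000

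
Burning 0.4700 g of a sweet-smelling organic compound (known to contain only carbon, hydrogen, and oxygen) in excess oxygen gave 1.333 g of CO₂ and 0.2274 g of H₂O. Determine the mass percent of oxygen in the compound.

mol C = 1.333 g CO₂ ÷ 44.009 g/mol = 0.030289 mol
mol H = 2 × 0.2274 g H₂O ÷ 18.015 g/mol = 0.025246 mol
mass O = 0.4700 − (0.36380 + 0.025448) = 0.080748 g → mol O = 0.080748 ÷ 15.999 = 0.0050471 mol
mass % O = 0.080748 g ÷ 0.4700 g × 100%

17.18%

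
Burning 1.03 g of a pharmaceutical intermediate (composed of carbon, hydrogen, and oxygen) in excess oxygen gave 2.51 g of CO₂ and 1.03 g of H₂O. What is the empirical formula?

C4H8O

mol C = 2.51 g CO₂ ÷ 44.009 g/mol = 0.05703 mol
mol H = 2 × 1.03 g H₂O ÷ 18.015 g/mol = 0.1143 mol
mass O = 1.03 − (0.6850 + 0.1153) = 0.2297 g → mol O = 0.2297 ÷ 15.999 = 0.01436 mol
Divide by the smallest (0.01436 mol): C 3.972, H 7.965, O 1.000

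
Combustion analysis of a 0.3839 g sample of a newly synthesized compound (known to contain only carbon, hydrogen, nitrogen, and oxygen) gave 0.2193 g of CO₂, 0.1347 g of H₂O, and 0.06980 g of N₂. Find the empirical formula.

CH3NO3

mol C = 0.2193 g CO₂ ÷ 44.009 g/mol = 0.0049831 mol
mol H = 2 × 0.1347 g H₂O ÷ 18.015 g/mol = 0.014954 mol
mol N = 2 × 0.06980 g N₂ ÷ 28.014 g/mol = 0.0049832 mol
mass O = 0.3839 − (0.059852 + 0.015074 + 0.069800) = 0.23917 g → mol O = 0.23917 ÷ 15.999 = 0.014949 mol
Divide by the smallest (0.0049831 mol): C 1.000, H 3.001, N 1.000, O 3.000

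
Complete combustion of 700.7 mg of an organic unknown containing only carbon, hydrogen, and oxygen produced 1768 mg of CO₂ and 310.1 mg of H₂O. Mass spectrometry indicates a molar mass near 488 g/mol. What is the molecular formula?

C28H24O8

mol C = 1.768 g CO₂ ÷ 44.009 g/mol = 0.040174 mol
mol H = 2 × 0.3101 g H₂O ÷ 18.015 g/mol = 0.034427 mol
mass O = 0.7007 − (0.48253 + 0.034702) = 0.18347 g → mol O = 0.18347 ÷ 15.999 = 0.011468 mol
Divide by the smallest (0.011468 mol): C 3.503, H 3.002, O 1.000
Multiplying each by 2 gives whole numbers: C 7.01, H 6.00, O 2.00
Empirical formula: C7H6O2
Empirical-formula mass = 122.12 g/mol; 488 ÷ 122.12 ≈ 4, so the molecular formula is C28H24O8.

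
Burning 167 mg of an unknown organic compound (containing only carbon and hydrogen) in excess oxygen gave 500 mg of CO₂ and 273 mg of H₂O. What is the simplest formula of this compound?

mol C = 0.500 g CO₂ ÷ 44.009 g/mol = 0.01136 mol
mol H = 2 × 0.273 g H₂O ÷ 18.015 g/mol = 0.03031 mol
Divide by the smallest (0.01136 mol): C 1.000, H 2.668
Multiplying each by 3 gives whole numbers: C 3.00, H 8.00

C3H8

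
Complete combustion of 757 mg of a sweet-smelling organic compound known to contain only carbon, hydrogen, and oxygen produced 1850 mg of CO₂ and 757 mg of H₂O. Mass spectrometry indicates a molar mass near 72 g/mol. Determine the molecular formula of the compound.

C4H8O

mol C = 1.85 g CO₂ ÷ 44.009 g/mol = 0.04204 mol
mol H = 2 × 0.757 g H₂O ÷ 18.015 g/mol = 0.08404 mol
mass O = 0.757 − (0.5049 + 0.08471) = 0.1674 g → mol O = 0.1674 ÷ 15.999 = 0.01046 mol
Divide by the smallest (0.01046 mol): C 4.018, H 8.033, O 1.000
Empirical formula: C4H8O
Empirical-formula mass = 72.11 g/mol; 72 ÷ 72.11 ≈ 1, so the molecular formula is C4H8O.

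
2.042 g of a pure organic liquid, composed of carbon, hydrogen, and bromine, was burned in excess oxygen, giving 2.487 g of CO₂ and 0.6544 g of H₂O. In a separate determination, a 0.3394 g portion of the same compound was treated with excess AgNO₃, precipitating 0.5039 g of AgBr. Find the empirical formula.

mol C = 2.487 g CO₂ ÷ 44.009 g/mol = 0.056511 mol
mol H = 2 × 0.6544 g H₂O ÷ 18.015 g/mol = 0.072651 mol
From the AgBr data: mol Br per gram of compound = (0.5039 ÷ 187.772) ÷ 0.3394 = 0.0079068 mol/g, so in the 2.042 g combustion sample mol Br = 0.016146 mol
Divide by the smallest (0.016146 mol): C 3.500, H 4.500, Br 1.000
Multiplying each by 2 gives whole numbers: C 7.00, H 9.00, Br 2.00

C7H9Br2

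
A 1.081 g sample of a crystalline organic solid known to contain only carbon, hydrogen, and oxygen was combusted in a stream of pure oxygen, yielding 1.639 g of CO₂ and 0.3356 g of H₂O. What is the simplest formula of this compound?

mol C = 1.639 g CO₂ ÷ 44.009 g/mol = 0.037242 mol
mol H = 2 × 0.3356 g H₂O ÷ 18.015 g/mol = 0.037258 mol
mass O = 1.081 − (0.44732 + 0.037556) = 0.59613 g → mol O = 0.59613 ÷ 15.999 = 0.037260 mol
Divide by the smallest (0.037242 mol): C 1.000, H 1.000, O 1.000

CHO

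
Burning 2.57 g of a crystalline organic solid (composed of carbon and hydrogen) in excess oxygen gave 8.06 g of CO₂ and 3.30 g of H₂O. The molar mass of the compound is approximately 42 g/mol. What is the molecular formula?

mol C = 8.06 g CO₂ ÷ 44.009 g/mol = 0.1831 mol
mol H = 2 × 3.30 g H₂O ÷ 18.015 g/mol = 0.3664 mol
Divide by the smallest (0.1831 mol): C 1.000, H 2.000
Empirical formula: CH2
Empirical-formula mass = 14.03 g/mol; 42 ÷ 14.03 ≈ 3, so the molecular formula is C3H6.

C3H6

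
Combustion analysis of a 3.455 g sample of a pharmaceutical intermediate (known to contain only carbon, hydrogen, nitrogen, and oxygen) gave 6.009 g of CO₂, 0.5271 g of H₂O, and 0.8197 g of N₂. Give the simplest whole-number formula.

C7H3N3O3

mol C = 6.009 g CO₂ ÷ 44.009 g/mol = 0.13654 mol
mol H = 2 × 0.5271 g H₂O ÷ 18.015 g/mol = 0.058518 mol
mol N = 2 × 0.8197 g N₂ ÷ 28.014 g/mol = 0.058521 mol
mass O = 3.455 − (1.6400 + 0.058986 + 0.81970) = 0.93633 g → mol O = 0.93633 ÷ 15.999 = 0.058524 mol
Divide by the smallest (0.058518 mol): C 2.333, H 1.000, N 1.000, O 1.000
Multiplying each by 3 gives whole numbers: C 7.00, H 3.00, N 3.00, O 3.00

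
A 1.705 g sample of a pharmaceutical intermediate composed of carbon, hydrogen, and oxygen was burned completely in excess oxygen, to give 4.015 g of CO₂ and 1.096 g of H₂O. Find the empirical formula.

C3H4O

mol C = 4.015 g CO₂ ÷ 44.009 g/mol = 0.091231 mol
mol H = 2 × 1.096 g H₂O ÷ 18.015 g/mol = 0.12168 mol
mass O = 1.705 − (1.0958 + 0.12265) = 0.48657 g → mol O = 0.48657 ÷ 15.999 = 0.030413 mol
Divide by the smallest (0.030413 mol): C 3.000, H 4.001, O 1.000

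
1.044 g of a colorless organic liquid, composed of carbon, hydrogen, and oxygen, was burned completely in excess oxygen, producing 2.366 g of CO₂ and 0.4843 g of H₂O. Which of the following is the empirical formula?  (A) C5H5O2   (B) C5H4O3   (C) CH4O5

mol C = 2.366 g CO₂ ÷ 44.009 g/mol = 0.053762 mol
mol H = 2 × 0.4843 g H₂O ÷ 18.015 g/mol = 0.053766 mol
mass O = 1.044 − (0.64573 + 0.054196) = 0.34407 g → mol O = 0.34407 ÷ 15.999 = 0.021506 mol
Divide by the smallest (0.021506 mol): C 2.500, H 2.500, O 1.000
Multiplying each by 2 gives whole numbers: C 5.00, H 5.00, O 2.00

(A) C5H5O2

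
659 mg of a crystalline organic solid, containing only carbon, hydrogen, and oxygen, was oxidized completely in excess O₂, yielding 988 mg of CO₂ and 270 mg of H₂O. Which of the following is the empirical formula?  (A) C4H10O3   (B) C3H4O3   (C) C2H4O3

mol C = 0.988 g CO₂ ÷ 44.009 g/mol = 0.02245 mol
mol H = 2 × 0.270 g H₂O ÷ 18.015 g/mol = 0.02998 mol
mass O = 0.659 − (0.2696 + 0.03021) = 0.3591 g → mol O = 0.3591 ÷ 15.999 = 0.02245 mol
Divide by the smallest (0.02245 mol): C 1.000, H 1.335, O 1.000
Multiplying each by 3 gives whole numbers: C 3.00, H 4.01, O 3.00

(B) C3H4O3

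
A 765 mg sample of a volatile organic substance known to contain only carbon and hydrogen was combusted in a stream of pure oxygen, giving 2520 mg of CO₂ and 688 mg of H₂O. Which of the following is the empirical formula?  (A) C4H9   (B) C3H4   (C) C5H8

(B) C3H4

mol C = 2.52 g CO₂ ÷ 44.009 g/mol = 0.05726 mol
mol H = 2 × 0.688 g H₂O ÷ 18.015 g/mol = 0.07638 mol
Divide by the smallest (0.05726 mol): C 1.000, H 1.334
Multiplying each by 3 gives whole numbers: C 3.00, H 4.00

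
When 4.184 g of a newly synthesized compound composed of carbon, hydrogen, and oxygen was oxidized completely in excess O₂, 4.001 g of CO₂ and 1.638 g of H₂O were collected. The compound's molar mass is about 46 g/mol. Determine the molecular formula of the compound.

CH2O2

mol C = 4.001 g CO₂ ÷ 44.009 g/mol = 0.090913 mol
mol H = 2 × 1.638 g H₂O ÷ 18.015 g/mol = 0.18185 mol
mass O = 4.184 − (1.0920 + 0.18330) = 2.9087 g → mol O = 2.9087 ÷ 15.999 = 0.18181 mol
Divide by the smallest (0.090913 mol): C 1.000, H 2.000, O 2.000
Empirical formula: CH2O2
Empirical-formula mass = 46.02 g/mol; 46 ÷ 46.02 ≈ 1, so the molecular formula is CH2O2.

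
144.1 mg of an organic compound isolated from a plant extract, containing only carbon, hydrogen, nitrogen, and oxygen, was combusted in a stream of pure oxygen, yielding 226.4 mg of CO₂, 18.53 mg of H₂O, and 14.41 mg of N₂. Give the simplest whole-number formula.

mol C = 0.2264 g CO₂ ÷ 44.009 g/mol = 0.0051444 mol
mol H = 2 × 0.01853 g H₂O ÷ 18.015 g/mol = 0.0020572 mol
mol N = 2 × 0.01441 g N₂ ÷ 28.014 g/mol = 0.0010288 mol
mass O = 0.1441 − (0.061789 + 0.0020736 + 0.014410) = 0.065827 g → mol O = 0.065827 ÷ 15.999 = 0.0041144 mol
Divide by the smallest (0.0010288 mol): C 5.001, H 2.000, N 1.000, O 3.999

C5H2NO4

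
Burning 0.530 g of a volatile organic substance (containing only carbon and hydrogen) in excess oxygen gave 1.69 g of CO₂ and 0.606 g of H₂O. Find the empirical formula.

mol C = 1.69 g CO₂ ÷ 44.009 g/mol = 0.03840 mol
mol H = 2 × 0.606 g H₂O ÷ 18.015 g/mol = 0.06728 mol
Divide by the smallest (0.03840 mol): C 1.000, H 1.752
Multiplying each by 4 gives whole numbers: C 4.00, H 7.01

C4H7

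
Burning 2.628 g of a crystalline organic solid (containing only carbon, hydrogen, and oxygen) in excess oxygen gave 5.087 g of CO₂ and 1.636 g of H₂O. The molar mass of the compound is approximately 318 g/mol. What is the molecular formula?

C14H22O8

mol C = 5.087 g CO₂ ÷ 44.009 g/mol = 0.11559 mol
mol H = 2 × 1.636 g H₂O ÷ 18.015 g/mol = 0.18163 mol
mass O = 2.628 − (1.3884 + 0.18308) = 1.0566 g → mol O = 1.0566 ÷ 15.999 = 0.066040 mol
Divide by the smallest (0.066040 mol): C 1.750, H 2.750, O 1.000
Multiplying each by 4 gives whole numbers: C 7.00, H 11.00, O 4.00
Empirical formula: C7H11O4
Empirical-formula mass = 159.16 g/mol; 318 ÷ 159.16 ≈ 2, so the molecular formula is C14H22O8.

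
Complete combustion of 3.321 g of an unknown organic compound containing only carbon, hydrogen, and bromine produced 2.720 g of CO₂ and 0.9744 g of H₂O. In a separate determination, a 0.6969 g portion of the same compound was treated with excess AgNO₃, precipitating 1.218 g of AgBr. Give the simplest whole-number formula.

mol C = 2.720 g CO₂ ÷ 44.009 g/mol = 0.061806 mol
mol H = 2 × 0.9744 g H₂O ÷ 18.015 g/mol = 0.10818 mol
From the AgBr data: mol Br per gram of compound = (1.218 ÷ 187.772) ÷ 0.6969 = 0.0093078 mol/g, so in the 3.321 g combustion sample mol Br = 0.030911 mol
Divide by the smallest (0.030911 mol): C 1.999, H 3.500, Br 1.000
Multiplying each by 2 gives whole numbers: C 4.00, H 7.00, Br 2.00

C4H7Br2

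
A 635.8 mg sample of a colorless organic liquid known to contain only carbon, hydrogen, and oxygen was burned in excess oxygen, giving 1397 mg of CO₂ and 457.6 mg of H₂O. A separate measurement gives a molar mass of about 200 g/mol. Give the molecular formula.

C10H16O4

mol C = 1.397 g CO₂ ÷ 44.009 g/mol = 0.031744 mol
mol H = 2 × 0.4576 g H₂O ÷ 18.015 g/mol = 0.050802 mol
mass O = 0.6358 − (0.38127 + 0.051209) = 0.20332 g → mol O = 0.20332 ÷ 15.999 = 0.012708 mol
Divide by the smallest (0.012708 mol): C 2.498, H 3.998, O 1.000
Multiplying each by 2 gives whole numbers: C 5.00, H 8.00, O 2.00
Empirical formula: C5H8O2
Empirical-formula mass = 100.12 g/mol; 200 ÷ 100.12 ≈ 2, so the molecular formula is C10H16O4.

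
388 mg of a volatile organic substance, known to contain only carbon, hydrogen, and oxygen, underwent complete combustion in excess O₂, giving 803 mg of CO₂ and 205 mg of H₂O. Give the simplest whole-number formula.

C4H5O2

mol C = 0.803 g CO₂ ÷ 44.009 g/mol = 0.01825 mol
mol H = 2 × 0.205 g H₂O ÷ 18.015 g/mol = 0.02276 mol
mass O = 0.388 − (0.2192 + 0.02294) = 0.1459 g → mol O = 0.1459 ÷ 15.999 = 0.009120 mol
Divide by the smallest (0.009120 mol): C 2.001, H 2.496, O 1.000
Multiplying each by 2 gives whole numbers: C 4.00, H 4.99, O 2.00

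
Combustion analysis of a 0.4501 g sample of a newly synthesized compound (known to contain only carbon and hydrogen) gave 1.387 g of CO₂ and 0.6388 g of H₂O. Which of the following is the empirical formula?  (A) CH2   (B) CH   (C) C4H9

mol C = 1.387 g CO₂ ÷ 44.009 g/mol = 0.031516 mol
mol H = 2 × 0.6388 g H₂O ÷ 18.015 g/mol = 0.070919 mol
Divide by the smallest (0.031516 mol): C 1.000, H 2.250
Multiplying each by 4 gives whole numbers: C 4.00, H 9.00

(C) C4H9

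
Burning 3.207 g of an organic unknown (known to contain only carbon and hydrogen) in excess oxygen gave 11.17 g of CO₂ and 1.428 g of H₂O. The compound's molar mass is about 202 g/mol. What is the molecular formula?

C16H10

mol C = 11.17 g CO₂ ÷ 44.009 g/mol = 0.25381 mol
mol H = 2 × 1.428 g H₂O ÷ 18.015 g/mol = 0.15853 mol
Divide by the smallest (0.15853 mol): C 1.601, H 1.000
Multiplying each by 5 gives whole numbers: C 8.00, H 5.00
Empirical formula: C8H5
Empirical-formula mass = 101.13 g/mol; 202 ÷ 101.13 ≈ 2, so the molecular formula is C16H10.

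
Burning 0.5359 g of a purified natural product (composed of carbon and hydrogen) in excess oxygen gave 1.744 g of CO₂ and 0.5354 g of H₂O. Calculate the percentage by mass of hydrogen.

mol C = 1.744 g CO₂ ÷ 44.009 g/mol = 0.039628 mol
mol H = 2 × 0.5354 g H₂O ÷ 18.015 g/mol = 0.059439 mol
mass % H = 0.059915 g ÷ 0.5359 g × 100%

11.18%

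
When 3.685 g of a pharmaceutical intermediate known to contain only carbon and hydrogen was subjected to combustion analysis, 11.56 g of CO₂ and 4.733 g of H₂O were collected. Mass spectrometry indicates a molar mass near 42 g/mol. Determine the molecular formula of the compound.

C3H6

mol C = 11.56 g CO₂ ÷ 44.009 g/mol = 0.26267 mol
mol H = 2 × 4.733 g H₂O ÷ 18.015 g/mol = 0.52545 mol
Divide by the smallest (0.26267 mol): C 1.000, H 2.000
Empirical formula: CH2
Empirical-formula mass = 14.03 g/mol; 42 ÷ 14.03 ≈ 3, so the molecular formula is C3H6.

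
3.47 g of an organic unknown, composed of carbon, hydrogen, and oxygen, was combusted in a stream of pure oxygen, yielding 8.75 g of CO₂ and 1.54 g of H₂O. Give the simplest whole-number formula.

mol C = 8.75 g CO₂ ÷ 44.009 g/mol = 0.1988 mol
mol H = 2 × 1.54 g H₂O ÷ 18.015 g/mol = 0.1710 mol
mass O = 3.47 − (2.388 + 0.1723) = 0.9096 g → mol O = 0.9096 ÷ 15.999 = 0.05685 mol
Divide by the smallest (0.05685 mol): C 3.497, H 3.007, O 1.000
Multiplying each by 2 gives whole numbers: C 6.99, H 6.01, O 2.00

C7H6O2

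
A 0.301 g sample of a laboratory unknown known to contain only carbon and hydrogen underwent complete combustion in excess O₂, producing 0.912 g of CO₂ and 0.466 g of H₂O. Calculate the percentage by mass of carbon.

82.7%

mol C = 0.912 g CO₂ ÷ 44.009 g/mol = 0.02072 mol
mol H = 2 × 0.466 g H₂O ÷ 18.015 g/mol = 0.05173 mol
mass % C = 0.2489 g ÷ 0.301 g × 100%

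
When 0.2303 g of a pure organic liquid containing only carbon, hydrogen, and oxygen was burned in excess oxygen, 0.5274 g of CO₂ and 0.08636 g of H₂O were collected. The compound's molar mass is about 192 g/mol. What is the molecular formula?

C10H8O4

mol C = 0.5274 g CO₂ ÷ 44.009 g/mol = 0.011984 mol
mol H = 2 × 0.08636 g H₂O ÷ 18.015 g/mol = 0.0095876 mol
mass O = 0.2303 − (0.14394 + 0.0096643) = 0.076697 g → mol O = 0.076697 ÷ 15.999 = 0.0047939 mol
Divide by the smallest (0.0047939 mol): C 2.500, H 2.000, O 1.000
Multiplying each by 2 gives whole numbers: C 5.00, H 4.00, O 2.00
Empirical formula: C5H4O2
Empirical-formula mass = 96.08 g/mol; 192 ÷ 96.08 ≈ 2, so the molecular formula is C10H8O4.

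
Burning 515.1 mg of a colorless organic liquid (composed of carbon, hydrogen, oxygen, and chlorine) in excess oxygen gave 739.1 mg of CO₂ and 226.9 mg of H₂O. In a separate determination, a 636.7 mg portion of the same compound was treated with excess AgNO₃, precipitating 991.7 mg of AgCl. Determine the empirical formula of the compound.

C6H9Cl2O2

mol C = 0.7391 g CO₂ ÷ 44.009 g/mol = 0.016794 mol
mol H = 2 × 0.2269 g H₂O ÷ 18.015 g/mol = 0.025190 mol
From the AgCl data: mol Cl per gram of compound = (0.9917 ÷ 143.318) ÷ 0.6367 = 0.010868 mol/g, so in the 0.5151 g combustion sample mol Cl = 0.0055980 mol
mass O = 0.5151 − (0.20172 + 0.025392 + 0.19845) = 0.089541 g → mol O = 0.089541 ÷ 15.999 = 0.0055967 mol
Divide by the smallest (0.0055967 mol): C 3.001, H 4.501, Cl 1.000, O 1.000
Multiplying each by 2 gives whole numbers: C 6.00, H 9.00, Cl 2.00, O 2.00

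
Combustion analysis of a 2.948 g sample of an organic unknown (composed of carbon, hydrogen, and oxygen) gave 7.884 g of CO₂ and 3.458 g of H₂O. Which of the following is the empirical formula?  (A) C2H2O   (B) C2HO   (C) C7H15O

mol C = 7.884 g CO₂ ÷ 44.009 g/mol = 0.17915 mol
mol H = 2 × 3.458 g H₂O ÷ 18.015 g/mol = 0.38390 mol
mass O = 2.948 − (2.1517 + 0.38697) = 0.40931 g → mol O = 0.40931 ÷ 15.999 = 0.025584 mol
Divide by the smallest (0.025584 mol): C 7.002, H 15.006, O 1.000

(C) C7H15O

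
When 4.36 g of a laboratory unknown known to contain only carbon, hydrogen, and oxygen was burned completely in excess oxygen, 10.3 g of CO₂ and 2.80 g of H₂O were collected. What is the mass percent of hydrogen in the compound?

mol C = 10.3 g CO₂ ÷ 44.009 g/mol = 0.2340 mol
mol H = 2 × 2.80 g H₂O ÷ 18.015 g/mol = 0.3109 mol
mass O = 4.36 − (2.811 + 0.3133) = 1.236 g → mol O = 1.236 ÷ 15.999 = 0.07723 mol
mass % H = 0.3133 g ÷ 4.36 g × 100%

7.2%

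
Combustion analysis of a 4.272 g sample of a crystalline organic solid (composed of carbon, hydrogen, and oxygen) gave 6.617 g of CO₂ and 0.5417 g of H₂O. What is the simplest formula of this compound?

mol C = 6.617 g CO₂ ÷ 44.009 g/mol = 0.15036 mol
mol H = 2 × 0.5417 g H₂O ÷ 18.015 g/mol = 0.060139 mol
mass O = 4.272 − (1.8059 + 0.060620) = 2.4055 g → mol O = 2.4055 ÷ 15.999 = 0.15035 mol
Divide by the smallest (0.060139 mol): C 2.500, H 1.000, O 2.500
Multiplying each by 2 gives whole numbers: C 5.00, H 2.00, O 5.00

C5H2O5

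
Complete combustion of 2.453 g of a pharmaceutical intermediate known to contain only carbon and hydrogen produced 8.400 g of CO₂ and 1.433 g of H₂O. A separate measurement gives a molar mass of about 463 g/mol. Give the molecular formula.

C36H30

mol C = 8.400 g CO₂ ÷ 44.009 g/mol = 0.19087 mol
mol H = 2 × 1.433 g H₂O ÷ 18.015 g/mol = 0.15909 mol
Divide by the smallest (0.15909 mol): C 1.200, H 1.000
Multiplying each by 5 gives whole numbers: C 6.00, H 5.00
Empirical formula: C6H5
Empirical-formula mass = 77.11 g/mol; 463 ÷ 77.11 ≈ 6, so the molecular formula is C36H30.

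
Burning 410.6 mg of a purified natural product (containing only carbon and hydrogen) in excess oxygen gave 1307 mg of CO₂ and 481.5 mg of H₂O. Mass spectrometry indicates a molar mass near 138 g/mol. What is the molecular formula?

C10H18

mol C = 1.307 g CO₂ ÷ 44.009 g/mol = 0.029698 mol
mol H = 2 × 0.4815 g H₂O ÷ 18.015 g/mol = 0.053455 mol
Divide by the smallest (0.029698 mol): C 1.000, H 1.800
Multiplying each by 5 gives whole numbers: C 5.00, H 9.00
Empirical formula: C5H9
Empirical-formula mass = 69.13 g/mol; 138 ÷ 69.13 ≈ 2, so the molecular formula is C10H18.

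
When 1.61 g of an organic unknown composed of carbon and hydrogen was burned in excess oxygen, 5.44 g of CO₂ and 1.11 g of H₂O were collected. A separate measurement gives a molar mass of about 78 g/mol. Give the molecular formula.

mol C = 5.44 g CO₂ ÷ 44.009 g/mol = 0.1236 mol
mol H = 2 × 1.11 g H₂O ÷ 18.015 g/mol = 0.1232 mol
Divide by the smallest (0.1232 mol): C 1.003, H 1.000
Empirical formula: CH
Empirical-formula mass = 13.02 g/mol; 78 ÷ 13.02 ≈ 6, so the molecular formula is C6H6.

C6H6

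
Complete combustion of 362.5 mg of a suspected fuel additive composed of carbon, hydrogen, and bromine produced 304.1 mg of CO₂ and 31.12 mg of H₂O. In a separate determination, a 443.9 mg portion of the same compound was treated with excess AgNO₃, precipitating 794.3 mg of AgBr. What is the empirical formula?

C2HBr

mol C = 0.3041 g CO₂ ÷ 44.009 g/mol = 0.0069100 mol
mol H = 2 × 0.03112 g H₂O ÷ 18.015 g/mol = 0.0034549 mol
From the AgBr data: mol Br per gram of compound = (0.7943 ÷ 187.772) ÷ 0.4439 = 0.0095295 mol/g, so in the 0.3625 g combustion sample mol Br = 0.0034544 mol
Divide by the smallest (0.0034544 mol): C 2.000, H 1.000, Br 1.000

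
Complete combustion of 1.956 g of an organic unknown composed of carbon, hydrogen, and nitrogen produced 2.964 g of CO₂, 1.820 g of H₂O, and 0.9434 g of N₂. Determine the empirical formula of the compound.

mol C = 2.964 g CO₂ ÷ 44.009 g/mol = 0.067350 mol
mol H = 2 × 1.820 g H₂O ÷ 18.015 g/mol = 0.20205 mol
mol N = 2 × 0.9434 g N₂ ÷ 28.014 g/mol = 0.067352 mol
Divide by the smallest (0.067350 mol): C 1.000, H 3.000, N 1.000

CH3N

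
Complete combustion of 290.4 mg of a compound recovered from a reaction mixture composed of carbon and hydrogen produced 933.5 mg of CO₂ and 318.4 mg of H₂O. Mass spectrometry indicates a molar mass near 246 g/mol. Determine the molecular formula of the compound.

mol C = 0.9335 g CO₂ ÷ 44.009 g/mol = 0.021212 mol
mol H = 2 × 0.3184 g H₂O ÷ 18.015 g/mol = 0.035348 mol
Divide by the smallest (0.021212 mol): C 1.000, H 1.666
Multiplying each by 3 gives whole numbers: C 3.00, H 5.00
Empirical formula: C3H5
Empirical-formula mass = 41.07 g/mol; 246 ÷ 41.07 ≈ 6, so the molecular formula is C18H30.

C18H30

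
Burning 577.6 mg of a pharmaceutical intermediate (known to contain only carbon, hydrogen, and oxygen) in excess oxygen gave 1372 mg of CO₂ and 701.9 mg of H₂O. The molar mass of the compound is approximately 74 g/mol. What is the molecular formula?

C4H10O

mol C = 1.372 g CO₂ ÷ 44.009 g/mol = 0.031175 mol
mol H = 2 × 0.7019 g H₂O ÷ 18.015 g/mol = 0.077924 mol
mass O = 0.5776 − (0.37445 + 0.078547) = 0.12460 g → mol O = 0.12460 ÷ 15.999 = 0.0077883 mol
Divide by the smallest (0.0077883 mol): C 4.003, H 10.005, O 1.000
Empirical formula: C4H10O
Empirical-formula mass = 74.12 g/mol; 74 ÷ 74.12 ≈ 1, so the molecular formula is C4H10O.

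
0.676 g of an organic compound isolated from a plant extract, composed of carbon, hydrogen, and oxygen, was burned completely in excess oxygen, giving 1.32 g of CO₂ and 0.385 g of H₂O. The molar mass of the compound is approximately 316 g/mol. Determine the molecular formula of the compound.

mol C = 1.32 g CO₂ ÷ 44.009 g/mol = 0.02999 mol
mol H = 2 × 0.385 g H₂O ÷ 18.015 g/mol = 0.04274 mol
mass O = 0.676 − (0.3603 + 0.04308) = 0.2727 g → mol O = 0.2727 ÷ 15.999 = 0.01704 mol
Divide by the smallest (0.01704 mol): C 1.760, H 2.508, O 1.000
Multiplying each by 4 gives whole numbers: C 7.04, H 10.03, O 4.00
Empirical formula: C7H10O4
Empirical-formula mass = 158.15 g/mol; 316 ÷ 158.15 ≈ 2, so the molecular formula is C14H20O8.

C14H20O8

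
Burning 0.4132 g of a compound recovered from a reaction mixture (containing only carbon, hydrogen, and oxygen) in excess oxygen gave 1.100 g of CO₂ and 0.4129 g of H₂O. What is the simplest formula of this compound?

C6H11O

mol C = 1.100 g CO₂ ÷ 44.009 g/mol = 0.024995 mol
mol H = 2 × 0.4129 g H₂O ÷ 18.015 g/mol = 0.045840 mol
mass O = 0.4132 − (0.30021 + 0.046206) = 0.066780 g → mol O = 0.066780 ÷ 15.999 = 0.0041740 mol
Divide by the smallest (0.0041740 mol): C 5.988, H 10.982, O 1.000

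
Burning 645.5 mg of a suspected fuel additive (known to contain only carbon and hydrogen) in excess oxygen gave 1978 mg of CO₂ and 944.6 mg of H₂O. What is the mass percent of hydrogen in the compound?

16.38%

mol C = 1.978 g CO₂ ÷ 44.009 g/mol = 0.044945 mol
mol H = 2 × 0.9446 g H₂O ÷ 18.015 g/mol = 0.10487 mol
mass % H = 0.10571 g ÷ 0.6455 g × 100%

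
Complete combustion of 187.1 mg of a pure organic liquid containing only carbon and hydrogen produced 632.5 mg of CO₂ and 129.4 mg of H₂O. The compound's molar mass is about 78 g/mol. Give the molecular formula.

mol C = 0.6325 g CO₂ ÷ 44.009 g/mol = 0.014372 mol
mol H = 2 × 0.1294 g H₂O ÷ 18.015 g/mol = 0.014366 mol
Divide by the smallest (0.014366 mol): C 1.000, H 1.000
Empirical formula: CH
Empirical-formula mass = 13.02 g/mol; 78 ÷ 13.02 ≈ 6, so the molecular formula is C6H6.

C6H6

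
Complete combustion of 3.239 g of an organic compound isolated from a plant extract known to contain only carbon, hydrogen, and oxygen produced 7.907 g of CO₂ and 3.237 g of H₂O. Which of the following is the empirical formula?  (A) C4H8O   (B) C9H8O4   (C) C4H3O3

(A) C4H8O

mol C = 7.907 g CO₂ ÷ 44.009 g/mol = 0.17967 mol
mol H = 2 × 3.237 g H₂O ÷ 18.015 g/mol = 0.35937 mol
mass O = 3.239 − (2.1580 + 0.36224) = 0.71877 g → mol O = 0.71877 ÷ 15.999 = 0.044926 mol
Divide by the smallest (0.044926 mol): C 3.999, H 7.999, O 1.000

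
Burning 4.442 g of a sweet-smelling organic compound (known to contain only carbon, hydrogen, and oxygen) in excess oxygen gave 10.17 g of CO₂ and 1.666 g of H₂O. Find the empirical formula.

C5H4O2

mol C = 10.17 g CO₂ ÷ 44.009 g/mol = 0.23109 mol
mol H = 2 × 1.666 g H₂O ÷ 18.015 g/mol = 0.18496 mol
mass O = 4.442 − (2.7756 + 0.18644) = 1.4800 g → mol O = 1.4800 ÷ 15.999 = 0.092503 mol
Divide by the smallest (0.092503 mol): C 2.498, H 1.999, O 1.000
Multiplying each by 2 gives whole numbers: C 5.00, H 4.00, O 2.00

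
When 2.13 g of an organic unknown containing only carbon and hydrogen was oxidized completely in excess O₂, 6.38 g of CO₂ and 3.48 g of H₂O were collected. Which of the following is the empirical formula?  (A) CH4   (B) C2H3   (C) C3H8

mol C = 6.38 g CO₂ ÷ 44.009 g/mol = 0.1450 mol
mol H = 2 × 3.48 g H₂O ÷ 18.015 g/mol = 0.3863 mol
Divide by the smallest (0.1450 mol): C 1.000, H 2.665
Multiplying each by 3 gives whole numbers: C 3.00, H 7.99

(C) C3H8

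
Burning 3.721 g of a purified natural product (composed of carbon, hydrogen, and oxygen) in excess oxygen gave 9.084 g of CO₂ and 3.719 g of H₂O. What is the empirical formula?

C4H8O

mol C = 9.084 g CO₂ ÷ 44.009 g/mol = 0.20641 mol
mol H = 2 × 3.719 g H₂O ÷ 18.015 g/mol = 0.41288 mol
mass O = 3.721 − (2.4792 + 0.41618) = 0.82560 g → mol O = 0.82560 ÷ 15.999 = 0.051603 mol
Divide by the smallest (0.051603 mol): C 4.000, H 8.001, O 1.000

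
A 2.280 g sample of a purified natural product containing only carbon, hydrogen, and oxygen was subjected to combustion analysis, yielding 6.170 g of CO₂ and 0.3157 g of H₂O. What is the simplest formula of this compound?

C4HO

mol C = 6.170 g CO₂ ÷ 44.009 g/mol = 0.14020 mol
mol H = 2 × 0.3157 g H₂O ÷ 18.015 g/mol = 0.035049 mol
mass O = 2.280 − (1.6839 + 0.035329) = 0.56075 g → mol O = 0.56075 ÷ 15.999 = 0.035049 mol
Divide by the smallest (0.035049 mol): C 4.000, H 1.000, O 1.000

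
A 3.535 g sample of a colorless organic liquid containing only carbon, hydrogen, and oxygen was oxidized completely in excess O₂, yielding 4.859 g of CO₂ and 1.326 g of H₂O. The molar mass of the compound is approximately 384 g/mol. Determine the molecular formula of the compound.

C12H16O14

mol C = 4.859 g CO₂ ÷ 44.009 g/mol = 0.11041 mol
mol H = 2 × 1.326 g H₂O ÷ 18.015 g/mol = 0.14721 mol
mass O = 3.535 − (1.3261 + 0.14839) = 2.0605 g → mol O = 2.0605 ÷ 15.999 = 0.12879 mol
Divide by the smallest (0.11041 mol): C 1.000, H 1.333, O 1.166
Multiplying each by 6 gives whole numbers: C 6.00, H 8.00, O 7.00
Empirical formula: C6H8O7
Empirical-formula mass = 192.12 g/mol; 384 ÷ 192.12 ≈ 2, so the molecular formula is C12H16O14.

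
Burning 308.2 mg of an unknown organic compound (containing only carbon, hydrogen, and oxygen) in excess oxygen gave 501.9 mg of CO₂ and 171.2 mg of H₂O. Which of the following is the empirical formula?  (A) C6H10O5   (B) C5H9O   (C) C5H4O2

(A) C6H10O5

mol C = 0.5019 g CO₂ ÷ 44.009 g/mol = 0.011404 mol
mol H = 2 × 0.1712 g H₂O ÷ 18.015 g/mol = 0.019006 mol
mass O = 0.3082 − (0.13698 + 0.019158) = 0.15206 g → mol O = 0.15206 ÷ 15.999 = 0.0095045 mol
Divide by the smallest (0.0095045 mol): C 1.200, H 2.000, O 1.000
Multiplying each by 5 gives whole numbers: C 6.00, H 10.00, O 5.00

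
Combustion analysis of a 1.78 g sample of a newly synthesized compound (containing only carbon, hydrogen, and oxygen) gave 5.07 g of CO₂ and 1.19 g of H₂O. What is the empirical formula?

C7H8O

mol C = 5.07 g CO₂ ÷ 44.009 g/mol = 0.1152 mol
mol H = 2 × 1.19 g H₂O ÷ 18.015 g/mol = 0.1321 mol
mass O = 1.78 − (1.384 + 0.1332) = 0.2631 g → mol O = 0.2631 ÷ 15.999 = 0.01645 mol
Divide by the smallest (0.01645 mol): C 7.005, H 8.033, O 1.000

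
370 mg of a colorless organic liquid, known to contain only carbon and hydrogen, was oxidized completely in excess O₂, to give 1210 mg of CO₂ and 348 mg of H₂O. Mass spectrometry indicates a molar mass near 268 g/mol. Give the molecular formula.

C20H28

mol C = 1.21 g CO₂ ÷ 44.009 g/mol = 0.02749 mol
mol H = 2 × 0.348 g H₂O ÷ 18.015 g/mol = 0.03863 mol
Divide by the smallest (0.02749 mol): C 1.000, H 1.405
Multiplying each by 5 gives whole numbers: C 5.00, H 7.03
Empirical formula: C5H7
Empirical-formula mass = 67.11 g/mol; 268 ÷ 67.11 ≈ 4, so the molecular formula is C20H28.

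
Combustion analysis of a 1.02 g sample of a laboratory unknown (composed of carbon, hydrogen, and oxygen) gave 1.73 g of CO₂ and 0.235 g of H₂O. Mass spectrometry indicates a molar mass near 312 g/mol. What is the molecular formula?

mol C = 1.73 g CO₂ ÷ 44.009 g/mol = 0.03931 mol
mol H = 2 × 0.235 g H₂O ÷ 18.015 g/mol = 0.02609 mol
mass O = 1.02 − (0.4722 + 0.02630) = 0.5215 g → mol O = 0.5215 ÷ 15.999 = 0.03260 mol
Divide by the smallest (0.02609 mol): C 1.507, H 1.000, O 1.250
Multiplying each by 4 gives whole numbers: C 6.03, H 4.00, O 5.00
Empirical formula: C6H4O5
Empirical-formula mass = 156.09 g/mol; 312 ÷ 156.09 ≈ 2, so the molecular formula is C12H8O10.

C12H8O10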